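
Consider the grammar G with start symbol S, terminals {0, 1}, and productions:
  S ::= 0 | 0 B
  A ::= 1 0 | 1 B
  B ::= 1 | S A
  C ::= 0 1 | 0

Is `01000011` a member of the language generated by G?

no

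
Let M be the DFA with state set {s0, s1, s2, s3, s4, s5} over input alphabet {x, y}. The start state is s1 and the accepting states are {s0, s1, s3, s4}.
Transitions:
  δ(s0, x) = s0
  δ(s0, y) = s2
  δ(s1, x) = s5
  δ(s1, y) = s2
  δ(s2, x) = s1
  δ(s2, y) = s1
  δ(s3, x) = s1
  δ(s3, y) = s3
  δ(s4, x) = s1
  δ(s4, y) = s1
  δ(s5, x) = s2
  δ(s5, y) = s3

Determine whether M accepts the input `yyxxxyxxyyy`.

accepted

s1 --y--> s2
s2 --y--> s1
s1 --x--> s5
s5 --x--> s2
s2 --x--> s1
s1 --y--> s2
s2 --x--> s1
s1 --x--> s5
s5 --y--> s3
s3 --y--> s3
s3 --y--> s3
End in state s3, which is an accepting state.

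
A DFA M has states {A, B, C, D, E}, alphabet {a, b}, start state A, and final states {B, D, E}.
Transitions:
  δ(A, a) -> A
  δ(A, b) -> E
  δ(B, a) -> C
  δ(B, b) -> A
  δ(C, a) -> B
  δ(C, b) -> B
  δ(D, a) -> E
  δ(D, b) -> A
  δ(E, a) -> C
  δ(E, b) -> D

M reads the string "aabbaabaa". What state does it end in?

B

A --a--> A
A --a--> A
A --b--> E
E --b--> D
D --a--> E
E --a--> C
C --b--> B
B --a--> C
C --a--> B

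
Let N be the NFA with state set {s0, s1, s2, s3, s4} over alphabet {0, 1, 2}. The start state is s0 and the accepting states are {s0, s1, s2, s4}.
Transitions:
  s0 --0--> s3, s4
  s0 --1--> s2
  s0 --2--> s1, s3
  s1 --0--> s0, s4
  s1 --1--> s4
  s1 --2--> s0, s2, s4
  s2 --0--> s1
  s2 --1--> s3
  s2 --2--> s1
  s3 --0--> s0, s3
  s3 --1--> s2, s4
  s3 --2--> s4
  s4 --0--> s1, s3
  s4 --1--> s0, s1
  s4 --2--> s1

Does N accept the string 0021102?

Start: {s0}
read 0: {s3, s4}
read 0: {s0, s1, s3}
read 2: {s0, s1, s2, s3, s4}
read 1: {s0, s1, s2, s3, s4}
read 1: {s0, s1, s2, s3, s4}
read 0: {s0, s1, s3, s4}
read 2: {s0, s1, s2, s3, s4}
Reachable ∩ accepting = {s0, s1, s2, s4} — nonempty.

accepted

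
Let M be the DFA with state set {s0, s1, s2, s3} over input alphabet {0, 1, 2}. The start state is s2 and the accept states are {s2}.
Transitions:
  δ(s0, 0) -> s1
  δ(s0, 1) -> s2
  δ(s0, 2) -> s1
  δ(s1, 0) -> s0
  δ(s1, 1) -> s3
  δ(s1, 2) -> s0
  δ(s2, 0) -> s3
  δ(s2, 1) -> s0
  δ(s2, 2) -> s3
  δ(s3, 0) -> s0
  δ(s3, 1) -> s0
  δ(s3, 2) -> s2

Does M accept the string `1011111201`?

accepted

s2 --1--> s0
s0 --0--> s1
s1 --1--> s3
s3 --1--> s0
s0 --1--> s2
s2 --1--> s0
s0 --1--> s2
s2 --2--> s3
s3 --0--> s0
s0 --1--> s2
End in state s2, which is an accepting state.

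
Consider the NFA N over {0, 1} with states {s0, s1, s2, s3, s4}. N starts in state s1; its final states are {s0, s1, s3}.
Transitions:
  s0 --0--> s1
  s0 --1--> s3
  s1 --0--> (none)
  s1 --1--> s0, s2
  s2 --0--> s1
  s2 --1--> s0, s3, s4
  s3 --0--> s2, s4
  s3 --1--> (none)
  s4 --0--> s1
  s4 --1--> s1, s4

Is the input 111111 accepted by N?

accepted

Start: {s1}
read 1: {s0, s2}
read 1: {s0, s3, s4}
read 1: {s1, s3, s4}
read 1: {s0, s1, s2, s4}
read 1: {s0, s1, s2, s3, s4}
read 1: {s0, s1, s2, s3, s4}
Reachable ∩ accepting = {s0, s1, s3} — nonempty.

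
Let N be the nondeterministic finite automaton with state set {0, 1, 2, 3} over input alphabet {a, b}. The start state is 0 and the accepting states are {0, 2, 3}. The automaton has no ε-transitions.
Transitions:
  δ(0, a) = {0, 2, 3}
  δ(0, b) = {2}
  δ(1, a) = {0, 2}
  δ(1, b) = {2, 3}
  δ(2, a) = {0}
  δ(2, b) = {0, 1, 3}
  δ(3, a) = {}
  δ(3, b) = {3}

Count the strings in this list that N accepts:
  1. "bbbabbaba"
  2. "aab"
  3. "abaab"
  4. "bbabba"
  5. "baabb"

"bbbabbaba": accepted
"aab": accepted
"abaab": accepted
"bbabba": accepted
"baabb": accepted

5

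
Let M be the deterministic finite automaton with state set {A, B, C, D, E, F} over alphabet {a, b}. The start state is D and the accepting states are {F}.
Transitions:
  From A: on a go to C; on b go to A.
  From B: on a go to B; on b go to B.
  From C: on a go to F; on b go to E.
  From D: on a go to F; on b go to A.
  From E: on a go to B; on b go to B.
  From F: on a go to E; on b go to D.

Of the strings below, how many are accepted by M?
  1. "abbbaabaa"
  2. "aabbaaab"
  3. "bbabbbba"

0

"abbbaabaa": rejected
"aabbaaab": rejected
"bbabbbba": rejected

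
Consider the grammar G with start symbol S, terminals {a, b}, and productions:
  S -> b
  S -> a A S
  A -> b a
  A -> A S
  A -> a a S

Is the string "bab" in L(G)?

no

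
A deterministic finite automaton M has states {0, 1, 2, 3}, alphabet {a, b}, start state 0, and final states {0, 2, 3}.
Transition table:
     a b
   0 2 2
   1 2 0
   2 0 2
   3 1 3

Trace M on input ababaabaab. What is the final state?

2

0 --a--> 2
2 --b--> 2
2 --a--> 0
0 --b--> 2
2 --a--> 0
0 --a--> 2
2 --b--> 2
2 --a--> 0
0 --a--> 2
2 --b--> 2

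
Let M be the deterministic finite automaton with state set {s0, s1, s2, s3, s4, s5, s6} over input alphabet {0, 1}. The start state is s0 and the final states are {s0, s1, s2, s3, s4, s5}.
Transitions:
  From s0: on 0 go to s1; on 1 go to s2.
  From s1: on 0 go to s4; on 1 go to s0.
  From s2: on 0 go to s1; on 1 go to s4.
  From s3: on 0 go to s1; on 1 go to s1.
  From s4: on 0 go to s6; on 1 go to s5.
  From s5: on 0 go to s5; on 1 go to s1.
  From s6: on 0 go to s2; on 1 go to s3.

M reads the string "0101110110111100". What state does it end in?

s4

s0 --0--> s1
s1 --1--> s0
s0 --0--> s1
s1 --1--> s0
s0 --1--> s2
s2 --1--> s4
s4 --0--> s6
s6 --1--> s3
s3 --1--> s1
s1 --0--> s4
s4 --1--> s5
s5 --1--> s1
s1 --1--> s0
s0 --1--> s2
s2 --0--> s1
s1 --0--> s4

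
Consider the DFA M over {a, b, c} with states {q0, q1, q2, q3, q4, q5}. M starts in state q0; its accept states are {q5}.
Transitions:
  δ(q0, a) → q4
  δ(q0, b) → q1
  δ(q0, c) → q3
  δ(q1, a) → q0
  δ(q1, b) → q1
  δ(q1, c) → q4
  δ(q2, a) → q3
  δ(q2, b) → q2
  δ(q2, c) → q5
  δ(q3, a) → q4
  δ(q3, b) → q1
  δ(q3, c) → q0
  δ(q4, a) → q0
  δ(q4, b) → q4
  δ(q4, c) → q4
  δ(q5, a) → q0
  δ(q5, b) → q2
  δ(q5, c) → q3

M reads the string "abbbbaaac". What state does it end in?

q3

q0 --a--> q4
q4 --b--> q4
q4 --b--> q4
q4 --b--> q4
q4 --b--> q4
q4 --a--> q0
q0 --a--> q4
q4 --a--> q0
q0 --c--> q3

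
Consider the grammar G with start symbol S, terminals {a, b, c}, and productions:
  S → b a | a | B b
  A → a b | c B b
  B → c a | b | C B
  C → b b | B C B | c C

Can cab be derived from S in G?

S ⇒ Bb ⇒ cab

yes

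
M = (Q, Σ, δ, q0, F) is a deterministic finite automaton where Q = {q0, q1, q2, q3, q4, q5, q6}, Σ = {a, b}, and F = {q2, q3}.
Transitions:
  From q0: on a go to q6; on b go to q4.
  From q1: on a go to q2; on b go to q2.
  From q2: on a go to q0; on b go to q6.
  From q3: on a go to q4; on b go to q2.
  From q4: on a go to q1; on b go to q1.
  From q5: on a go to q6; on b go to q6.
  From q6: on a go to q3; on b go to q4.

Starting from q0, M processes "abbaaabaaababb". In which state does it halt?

q6

q0 --a--> q6
q6 --b--> q4
q4 --b--> q1
q1 --a--> q2
q2 --a--> q0
q0 --a--> q6
q6 --b--> q4
q4 --a--> q1
q1 --a--> q2
q2 --a--> q0
q0 --b--> q4
q4 --a--> q1
q1 --b--> q2
q2 --b--> q6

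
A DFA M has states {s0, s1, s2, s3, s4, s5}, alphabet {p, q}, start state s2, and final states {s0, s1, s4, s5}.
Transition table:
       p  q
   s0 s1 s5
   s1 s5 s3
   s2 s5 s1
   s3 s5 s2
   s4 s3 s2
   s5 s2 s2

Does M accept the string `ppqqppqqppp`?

s2 --p--> s5
s5 --p--> s2
s2 --q--> s1
s1 --q--> s3
s3 --p--> s5
s5 --p--> s2
s2 --q--> s1
s1 --q--> s3
s3 --p--> s5
s5 --p--> s2
s2 --p--> s5
End in state s5, which is an accepting state.

accepted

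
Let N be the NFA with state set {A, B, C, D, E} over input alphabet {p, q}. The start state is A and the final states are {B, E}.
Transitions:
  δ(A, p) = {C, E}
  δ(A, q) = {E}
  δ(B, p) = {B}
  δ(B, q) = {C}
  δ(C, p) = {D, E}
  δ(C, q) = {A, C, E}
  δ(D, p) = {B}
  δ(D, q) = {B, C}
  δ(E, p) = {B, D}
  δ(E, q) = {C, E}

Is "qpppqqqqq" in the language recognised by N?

Start: {A}
read q: {E}
read p: {B, D}
read p: {B}
read p: {B}
read q: {C}
read q: {A, C, E}
read q: {A, C, E}
read q: {A, C, E}
read q: {A, C, E}
Reachable ∩ accepting = {E} — nonempty.

accepted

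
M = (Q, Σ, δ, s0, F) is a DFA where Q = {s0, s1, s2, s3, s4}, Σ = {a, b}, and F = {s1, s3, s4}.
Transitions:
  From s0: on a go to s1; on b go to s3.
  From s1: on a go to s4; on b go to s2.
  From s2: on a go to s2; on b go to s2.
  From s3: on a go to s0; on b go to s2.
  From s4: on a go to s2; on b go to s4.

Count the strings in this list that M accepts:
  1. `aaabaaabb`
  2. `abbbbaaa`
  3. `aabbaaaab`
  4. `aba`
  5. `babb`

`aaabaaabb`: rejected
`abbbbaaa`: rejected
`aabbaaaab`: rejected
`aba`: rejected
`babb`: rejected

0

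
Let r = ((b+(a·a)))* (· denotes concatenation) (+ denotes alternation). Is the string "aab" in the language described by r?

Split into 2 pieces aa · b; each matches (b+(a·a)).

yes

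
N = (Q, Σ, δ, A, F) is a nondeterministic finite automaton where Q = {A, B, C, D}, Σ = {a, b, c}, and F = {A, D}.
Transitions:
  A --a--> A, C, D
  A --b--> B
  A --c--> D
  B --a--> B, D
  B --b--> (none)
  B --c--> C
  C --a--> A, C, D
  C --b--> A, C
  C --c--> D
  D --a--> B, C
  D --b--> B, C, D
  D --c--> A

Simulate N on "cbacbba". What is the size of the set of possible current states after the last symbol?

Start: {A}
read c: {D}
read b: {B, C, D}
read a: {A, B, C, D}
read c: {A, C, D}
read b: {A, B, C, D}
read b: {A, B, C, D}
read a: {A, B, C, D}
Final reachable set {A, B, C, D} has 4 states.

4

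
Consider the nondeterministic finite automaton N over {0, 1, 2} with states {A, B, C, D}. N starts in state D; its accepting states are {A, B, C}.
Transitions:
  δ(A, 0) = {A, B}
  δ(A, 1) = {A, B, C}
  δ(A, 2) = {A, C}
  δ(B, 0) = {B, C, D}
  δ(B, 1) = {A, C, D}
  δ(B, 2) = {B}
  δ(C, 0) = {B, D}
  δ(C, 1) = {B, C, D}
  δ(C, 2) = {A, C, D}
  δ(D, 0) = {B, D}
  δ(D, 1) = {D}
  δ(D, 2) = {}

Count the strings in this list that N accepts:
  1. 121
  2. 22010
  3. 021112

121: rejected
22010: rejected
021112: accepted

1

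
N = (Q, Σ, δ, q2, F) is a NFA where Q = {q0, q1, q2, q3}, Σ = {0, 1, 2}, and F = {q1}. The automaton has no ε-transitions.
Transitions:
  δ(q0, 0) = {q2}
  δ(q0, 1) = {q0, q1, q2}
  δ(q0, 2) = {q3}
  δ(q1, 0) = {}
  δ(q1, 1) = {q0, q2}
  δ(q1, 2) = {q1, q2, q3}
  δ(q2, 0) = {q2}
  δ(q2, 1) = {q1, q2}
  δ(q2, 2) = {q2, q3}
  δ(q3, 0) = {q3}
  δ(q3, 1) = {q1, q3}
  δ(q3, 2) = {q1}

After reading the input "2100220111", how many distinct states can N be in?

4

Start: {q2}
read 2: {q2, q3}
read 1: {q1, q2, q3}
read 0: {q2, q3}
read 0: {q2, q3}
read 2: {q1, q2, q3}
read 2: {q1, q2, q3}
read 0: {q2, q3}
read 1: {q1, q2, q3}
read 1: {q0, q1, q2, q3}
read 1: {q0, q1, q2, q3}
Final reachable set {q0, q1, q2, q3} has 4 states.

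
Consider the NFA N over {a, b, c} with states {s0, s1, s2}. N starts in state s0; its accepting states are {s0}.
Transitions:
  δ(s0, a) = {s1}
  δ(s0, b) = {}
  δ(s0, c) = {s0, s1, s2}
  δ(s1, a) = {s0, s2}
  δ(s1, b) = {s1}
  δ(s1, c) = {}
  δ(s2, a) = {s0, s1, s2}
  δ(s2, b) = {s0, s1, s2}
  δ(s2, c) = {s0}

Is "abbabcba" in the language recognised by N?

Start: {s0}
read a: {s1}
read b: {s1}
read b: {s1}
read a: {s0, s2}
read b: {s0, s1, s2}
read c: {s0, s1, s2}
read b: {s0, s1, s2}
read a: {s0, s1, s2}
Reachable ∩ accepting = {s0} — nonempty.

accepted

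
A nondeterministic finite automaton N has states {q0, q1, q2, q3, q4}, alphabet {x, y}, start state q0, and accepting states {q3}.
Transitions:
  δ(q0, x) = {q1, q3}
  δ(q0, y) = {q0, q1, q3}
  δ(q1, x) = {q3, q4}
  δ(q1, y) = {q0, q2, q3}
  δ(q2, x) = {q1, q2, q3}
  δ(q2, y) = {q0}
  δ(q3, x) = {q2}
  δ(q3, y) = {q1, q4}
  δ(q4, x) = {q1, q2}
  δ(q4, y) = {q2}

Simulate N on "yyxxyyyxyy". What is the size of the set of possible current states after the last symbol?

Start: {q0}
read y: {q0, q1, q3}
read y: {q0, q1, q2, q3, q4}
read x: {q1, q2, q3, q4}
read x: {q1, q2, q3, q4}
read y: {q0, q1, q2, q3, q4}
read y: {q0, q1, q2, q3, q4}
read y: {q0, q1, q2, q3, q4}
read x: {q1, q2, q3, q4}
read y: {q0, q1, q2, q3, q4}
read y: {q0, q1, q2, q3, q4}
Final reachable set {q0, q1, q2, q3, q4} has 5 states.

5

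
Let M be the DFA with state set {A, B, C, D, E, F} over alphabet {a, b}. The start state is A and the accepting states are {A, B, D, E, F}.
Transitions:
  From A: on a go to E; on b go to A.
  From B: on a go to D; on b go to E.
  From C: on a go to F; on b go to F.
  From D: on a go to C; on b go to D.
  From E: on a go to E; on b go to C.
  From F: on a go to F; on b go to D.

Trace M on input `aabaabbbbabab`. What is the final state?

A --a--> E
E --a--> E
E --b--> C
C --a--> F
F --a--> F
F --b--> D
D --b--> D
D --b--> D
D --b--> D
D --a--> C
C --b--> F
F --a--> F
F --b--> D

D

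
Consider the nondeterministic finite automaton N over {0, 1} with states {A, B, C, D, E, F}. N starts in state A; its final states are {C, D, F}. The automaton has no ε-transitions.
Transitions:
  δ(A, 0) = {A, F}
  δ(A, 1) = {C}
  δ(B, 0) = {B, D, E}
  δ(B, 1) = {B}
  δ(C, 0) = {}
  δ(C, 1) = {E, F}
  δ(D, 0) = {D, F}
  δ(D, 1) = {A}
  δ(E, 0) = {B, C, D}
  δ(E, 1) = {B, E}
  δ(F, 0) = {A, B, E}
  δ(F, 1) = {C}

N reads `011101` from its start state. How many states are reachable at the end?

Start: {A}
read 0: {A, F}
read 1: {C}
read 1: {E, F}
read 1: {B, C, E}
read 0: {B, C, D, E}
read 1: {A, B, E, F}
Final reachable set {A, B, E, F} has 4 states.

4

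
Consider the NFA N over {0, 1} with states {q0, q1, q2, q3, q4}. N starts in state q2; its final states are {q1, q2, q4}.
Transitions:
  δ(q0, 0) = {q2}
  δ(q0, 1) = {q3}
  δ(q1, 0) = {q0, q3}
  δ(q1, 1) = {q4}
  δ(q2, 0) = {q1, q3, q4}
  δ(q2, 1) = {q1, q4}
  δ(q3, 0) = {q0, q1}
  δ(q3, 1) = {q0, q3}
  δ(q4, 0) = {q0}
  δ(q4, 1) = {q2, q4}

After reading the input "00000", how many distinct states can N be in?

5

Start: {q2}
read 0: {q1, q3, q4}
read 0: {q0, q1, q3}
read 0: {q0, q1, q2, q3}
read 0: {q0, q1, q2, q3, q4}
read 0: {q0, q1, q2, q3, q4}
Final reachable set {q0, q1, q2, q3, q4} has 5 states.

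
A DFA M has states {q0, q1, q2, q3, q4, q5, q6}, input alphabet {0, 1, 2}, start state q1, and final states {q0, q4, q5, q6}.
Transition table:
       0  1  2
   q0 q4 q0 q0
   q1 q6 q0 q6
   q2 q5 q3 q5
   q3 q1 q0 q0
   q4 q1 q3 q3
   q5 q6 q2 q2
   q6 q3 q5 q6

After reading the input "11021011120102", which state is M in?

q1 --1--> q0
q0 --1--> q0
q0 --0--> q4
q4 --2--> q3
q3 --1--> q0
q0 --0--> q4
q4 --1--> q3
q3 --1--> q0
q0 --1--> q0
q0 --2--> q0
q0 --0--> q4
q4 --1--> q3
q3 --0--> q1
q1 --2--> q6

q6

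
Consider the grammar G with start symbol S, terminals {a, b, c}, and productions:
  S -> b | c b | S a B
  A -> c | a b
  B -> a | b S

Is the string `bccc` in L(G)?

no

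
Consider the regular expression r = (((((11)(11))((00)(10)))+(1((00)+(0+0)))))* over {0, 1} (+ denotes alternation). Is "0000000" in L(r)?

0000000 cannot be split into zero or more pieces each matching ((((11)(11))((00)(10)))+(1((00)+(0+0)))).

no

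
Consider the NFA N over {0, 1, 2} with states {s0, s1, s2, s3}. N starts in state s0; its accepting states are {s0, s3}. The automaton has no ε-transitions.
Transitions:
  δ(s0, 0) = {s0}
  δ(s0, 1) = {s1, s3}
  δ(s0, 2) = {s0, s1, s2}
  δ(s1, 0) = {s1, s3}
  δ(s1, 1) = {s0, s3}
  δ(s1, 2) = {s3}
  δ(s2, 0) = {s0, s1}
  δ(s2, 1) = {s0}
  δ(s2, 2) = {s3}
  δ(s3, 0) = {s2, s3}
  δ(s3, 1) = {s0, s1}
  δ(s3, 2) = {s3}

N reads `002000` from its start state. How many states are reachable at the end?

Start: {s0}
read 0: {s0}
read 0: {s0}
read 2: {s0, s1, s2}
read 0: {s0, s1, s3}
read 0: {s0, s1, s2, s3}
read 0: {s0, s1, s2, s3}
Final reachable set {s0, s1, s2, s3} has 4 states.

4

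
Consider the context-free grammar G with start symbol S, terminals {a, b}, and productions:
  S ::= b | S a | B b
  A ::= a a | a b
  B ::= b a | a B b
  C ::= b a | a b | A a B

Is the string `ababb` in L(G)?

S ⇒ Bb ⇒ aBbb ⇒ ababb

yes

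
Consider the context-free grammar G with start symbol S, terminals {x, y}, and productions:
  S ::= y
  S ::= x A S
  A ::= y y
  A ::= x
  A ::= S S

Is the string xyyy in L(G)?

S ⇒ xAS ⇒ xyyS ⇒ xyyy

yes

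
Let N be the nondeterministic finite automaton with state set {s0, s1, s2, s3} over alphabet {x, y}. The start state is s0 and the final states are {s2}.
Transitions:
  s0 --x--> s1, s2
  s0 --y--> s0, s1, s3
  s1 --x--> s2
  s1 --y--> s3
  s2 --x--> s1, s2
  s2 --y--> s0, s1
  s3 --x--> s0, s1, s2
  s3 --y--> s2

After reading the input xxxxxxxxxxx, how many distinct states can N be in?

Start: {s0}
read x: {s1, s2}
read x: {s1, s2}
read x: {s1, s2}
read x: {s1, s2}
read x: {s1, s2}
read x: {s1, s2}
read x: {s1, s2}
read x: {s1, s2}
read x: {s1, s2}
read x: {s1, s2}
read x: {s1, s2}
Final reachable set {s1, s2} has 2 states.

2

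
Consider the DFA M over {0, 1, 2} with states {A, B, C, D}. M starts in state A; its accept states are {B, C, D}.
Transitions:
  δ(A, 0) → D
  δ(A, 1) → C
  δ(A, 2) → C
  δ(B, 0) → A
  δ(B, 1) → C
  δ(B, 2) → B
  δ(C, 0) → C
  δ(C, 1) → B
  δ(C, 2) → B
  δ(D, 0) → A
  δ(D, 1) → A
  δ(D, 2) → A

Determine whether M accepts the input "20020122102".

accepted

A --2--> C
C --0--> C
C --0--> C
C --2--> B
B --0--> A
A --1--> C
C --2--> B
B --2--> B
B --1--> C
C --0--> C
C --2--> B
End in state B, which is an accepting state.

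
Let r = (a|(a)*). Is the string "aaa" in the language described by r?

The right alternative (a)* matches aaa.

yes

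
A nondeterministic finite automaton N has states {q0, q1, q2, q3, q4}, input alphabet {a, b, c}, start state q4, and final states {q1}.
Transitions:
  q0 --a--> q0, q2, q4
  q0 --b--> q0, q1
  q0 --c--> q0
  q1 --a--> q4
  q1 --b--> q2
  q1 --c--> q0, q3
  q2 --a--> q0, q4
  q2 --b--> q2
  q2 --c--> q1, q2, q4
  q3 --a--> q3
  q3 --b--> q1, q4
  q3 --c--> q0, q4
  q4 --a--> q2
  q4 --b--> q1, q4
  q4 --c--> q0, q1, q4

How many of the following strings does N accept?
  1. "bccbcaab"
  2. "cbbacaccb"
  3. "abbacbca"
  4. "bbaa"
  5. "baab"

"bccbcaab": accepted
"cbbacaccb": accepted
"abbacbca": rejected
"bbaa": rejected
"baab": accepted

3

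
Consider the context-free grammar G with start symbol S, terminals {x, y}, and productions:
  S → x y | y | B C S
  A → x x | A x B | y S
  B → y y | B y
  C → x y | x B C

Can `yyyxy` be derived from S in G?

no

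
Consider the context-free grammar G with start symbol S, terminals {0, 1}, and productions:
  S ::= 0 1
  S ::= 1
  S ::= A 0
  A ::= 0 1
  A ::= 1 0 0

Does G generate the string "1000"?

yes

S ⇒ A0 ⇒ 1000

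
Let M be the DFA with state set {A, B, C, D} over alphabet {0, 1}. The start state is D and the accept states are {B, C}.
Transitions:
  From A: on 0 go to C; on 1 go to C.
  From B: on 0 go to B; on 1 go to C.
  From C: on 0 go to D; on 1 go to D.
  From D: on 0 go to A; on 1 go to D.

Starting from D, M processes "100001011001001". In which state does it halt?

D --1--> D
D --0--> A
A --0--> C
C --0--> D
D --0--> A
A --1--> C
C --0--> D
D --1--> D
D --1--> D
D --0--> A
A --0--> C
C --1--> D
D --0--> A
A --0--> C
C --1--> D

D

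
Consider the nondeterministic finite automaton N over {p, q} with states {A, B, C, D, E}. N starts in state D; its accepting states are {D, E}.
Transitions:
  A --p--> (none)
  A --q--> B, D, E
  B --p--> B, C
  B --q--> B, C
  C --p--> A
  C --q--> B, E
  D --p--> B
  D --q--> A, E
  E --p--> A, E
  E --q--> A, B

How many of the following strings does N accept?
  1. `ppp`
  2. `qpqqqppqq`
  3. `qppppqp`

`ppp`: rejected
`qpqqqppqq`: accepted
`qppppqp`: accepted

2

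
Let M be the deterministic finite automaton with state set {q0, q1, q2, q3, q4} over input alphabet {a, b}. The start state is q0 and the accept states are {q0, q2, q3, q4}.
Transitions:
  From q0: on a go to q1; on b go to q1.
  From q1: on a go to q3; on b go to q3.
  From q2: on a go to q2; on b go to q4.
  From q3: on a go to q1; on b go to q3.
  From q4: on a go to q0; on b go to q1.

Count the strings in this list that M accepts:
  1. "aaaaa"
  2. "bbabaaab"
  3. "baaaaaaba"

1

"aaaaa": rejected
"bbabaaab": accepted
"baaaaaaba": rejected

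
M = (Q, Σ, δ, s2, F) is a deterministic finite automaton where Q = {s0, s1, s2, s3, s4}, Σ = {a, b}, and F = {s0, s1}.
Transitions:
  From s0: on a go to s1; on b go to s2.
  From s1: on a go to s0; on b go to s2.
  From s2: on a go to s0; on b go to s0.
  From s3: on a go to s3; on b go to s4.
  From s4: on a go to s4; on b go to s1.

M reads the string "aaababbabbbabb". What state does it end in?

s2 --a--> s0
s0 --a--> s1
s1 --a--> s0
s0 --b--> s2
s2 --a--> s0
s0 --b--> s2
s2 --b--> s0
s0 --a--> s1
s1 --b--> s2
s2 --b--> s0
s0 --b--> s2
s2 --a--> s0
s0 --b--> s2
s2 --b--> s0

s0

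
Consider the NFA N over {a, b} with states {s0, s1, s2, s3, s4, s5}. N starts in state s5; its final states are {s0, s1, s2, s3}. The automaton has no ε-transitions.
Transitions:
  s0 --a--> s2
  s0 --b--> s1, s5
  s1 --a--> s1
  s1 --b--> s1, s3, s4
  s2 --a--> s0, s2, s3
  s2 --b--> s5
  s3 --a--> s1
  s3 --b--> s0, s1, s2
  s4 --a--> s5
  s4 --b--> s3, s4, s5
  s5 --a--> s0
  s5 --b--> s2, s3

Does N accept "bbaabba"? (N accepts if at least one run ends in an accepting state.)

Start: {s5}
read b: {s2, s3}
read b: {s0, s1, s2, s5}
read a: {s0, s1, s2, s3}
read a: {s0, s1, s2, s3}
read b: {s0, s1, s2, s3, s4, s5}
read b: {s0, s1, s2, s3, s4, s5}
read a: {s0, s1, s2, s3, s5}
Reachable ∩ accepting = {s0, s1, s2, s3} — nonempty.

accepted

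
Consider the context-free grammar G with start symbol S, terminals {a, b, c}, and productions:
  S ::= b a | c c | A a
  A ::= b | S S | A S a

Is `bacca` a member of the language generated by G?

S ⇒ Aa ⇒ SSa ⇒ baSa ⇒ bacca

yes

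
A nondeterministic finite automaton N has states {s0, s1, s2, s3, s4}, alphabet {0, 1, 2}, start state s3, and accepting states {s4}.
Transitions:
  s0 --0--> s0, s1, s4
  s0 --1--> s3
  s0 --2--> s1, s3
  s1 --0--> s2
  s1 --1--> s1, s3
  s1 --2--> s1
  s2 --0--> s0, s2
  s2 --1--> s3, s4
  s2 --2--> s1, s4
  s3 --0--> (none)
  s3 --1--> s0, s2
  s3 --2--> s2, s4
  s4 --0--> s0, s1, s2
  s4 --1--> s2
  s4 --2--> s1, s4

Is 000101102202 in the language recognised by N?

rejected

Start: {s3}
read 0: {}
The reachable set is empty and stays empty for the remaining 11 symbols.
Reachable ∩ accepting = {} — empty.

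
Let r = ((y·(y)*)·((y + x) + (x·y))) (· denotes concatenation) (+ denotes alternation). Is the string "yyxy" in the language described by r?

Split as yy·xy: (y·(y)*) matches yy and ((y+x)+(x·y)) matches xy.

yes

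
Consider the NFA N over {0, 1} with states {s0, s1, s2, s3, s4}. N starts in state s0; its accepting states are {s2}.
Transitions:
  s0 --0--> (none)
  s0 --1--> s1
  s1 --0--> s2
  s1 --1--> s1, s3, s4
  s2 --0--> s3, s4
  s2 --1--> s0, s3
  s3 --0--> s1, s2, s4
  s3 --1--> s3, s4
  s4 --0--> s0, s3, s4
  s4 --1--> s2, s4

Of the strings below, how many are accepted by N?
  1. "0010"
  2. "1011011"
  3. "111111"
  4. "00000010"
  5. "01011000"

"0010": rejected
"1011011": accepted
"111111": accepted
"00000010": rejected
"01011000": rejected

2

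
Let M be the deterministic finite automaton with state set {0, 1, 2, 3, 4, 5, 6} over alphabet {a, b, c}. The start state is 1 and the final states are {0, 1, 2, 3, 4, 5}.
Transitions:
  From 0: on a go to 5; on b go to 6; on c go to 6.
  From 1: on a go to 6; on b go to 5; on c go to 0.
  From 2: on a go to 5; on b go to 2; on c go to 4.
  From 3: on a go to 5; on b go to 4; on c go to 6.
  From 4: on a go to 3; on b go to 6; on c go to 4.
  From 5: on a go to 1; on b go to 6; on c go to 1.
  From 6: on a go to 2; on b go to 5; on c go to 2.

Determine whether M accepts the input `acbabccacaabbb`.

rejected

1 --a--> 6
6 --c--> 2
2 --b--> 2
2 --a--> 5
5 --b--> 6
6 --c--> 2
2 --c--> 4
4 --a--> 3
3 --c--> 6
6 --a--> 2
2 --a--> 5
5 --b--> 6
6 --b--> 5
5 --b--> 6
End in state 6, which is not an accepting state.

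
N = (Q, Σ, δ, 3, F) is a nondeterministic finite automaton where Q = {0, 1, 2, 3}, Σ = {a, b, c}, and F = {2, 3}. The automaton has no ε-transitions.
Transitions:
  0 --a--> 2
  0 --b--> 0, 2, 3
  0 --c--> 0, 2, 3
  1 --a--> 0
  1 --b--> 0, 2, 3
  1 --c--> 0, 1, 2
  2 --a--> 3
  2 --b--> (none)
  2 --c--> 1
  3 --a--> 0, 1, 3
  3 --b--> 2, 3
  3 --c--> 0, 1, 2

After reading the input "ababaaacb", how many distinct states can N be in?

Start: {3}
read a: {0, 1, 3}
read b: {0, 2, 3}
read a: {0, 1, 2, 3}
read b: {0, 2, 3}
read a: {0, 1, 2, 3}
read a: {0, 1, 2, 3}
read a: {0, 1, 2, 3}
read c: {0, 1, 2, 3}
read b: {0, 2, 3}
Final reachable set {0, 2, 3} has 3 states.

3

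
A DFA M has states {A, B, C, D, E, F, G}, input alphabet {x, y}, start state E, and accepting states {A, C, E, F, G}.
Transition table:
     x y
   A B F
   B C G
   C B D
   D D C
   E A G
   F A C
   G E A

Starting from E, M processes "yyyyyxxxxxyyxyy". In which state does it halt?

E --y--> G
G --y--> A
A --y--> F
F --y--> C
C --y--> D
D --x--> D
D --x--> D
D --x--> D
D --x--> D
D --x--> D
D --y--> C
C --y--> D
D --x--> D
D --y--> C
C --y--> D

D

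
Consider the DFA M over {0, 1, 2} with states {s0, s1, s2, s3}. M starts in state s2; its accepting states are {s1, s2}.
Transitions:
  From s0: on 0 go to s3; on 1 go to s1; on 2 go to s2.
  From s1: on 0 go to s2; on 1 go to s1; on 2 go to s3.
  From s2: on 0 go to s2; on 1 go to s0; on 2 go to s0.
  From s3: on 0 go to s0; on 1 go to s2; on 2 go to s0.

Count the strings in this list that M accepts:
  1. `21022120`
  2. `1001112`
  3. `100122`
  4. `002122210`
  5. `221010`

`21022120`: accepted
`1001112`: rejected
`100122`: rejected
`002122210`: rejected
`221010`: accepted

2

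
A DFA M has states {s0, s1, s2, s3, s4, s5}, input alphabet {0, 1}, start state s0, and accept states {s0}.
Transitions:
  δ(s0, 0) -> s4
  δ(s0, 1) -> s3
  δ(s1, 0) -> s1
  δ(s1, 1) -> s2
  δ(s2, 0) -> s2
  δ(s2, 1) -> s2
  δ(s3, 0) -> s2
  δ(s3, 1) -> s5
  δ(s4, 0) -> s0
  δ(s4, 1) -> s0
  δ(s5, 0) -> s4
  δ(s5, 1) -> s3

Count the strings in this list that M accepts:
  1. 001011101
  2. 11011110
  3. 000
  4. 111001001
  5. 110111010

001011101: rejected
11011110: rejected
000: rejected
111001001: rejected
110111010: rejected

0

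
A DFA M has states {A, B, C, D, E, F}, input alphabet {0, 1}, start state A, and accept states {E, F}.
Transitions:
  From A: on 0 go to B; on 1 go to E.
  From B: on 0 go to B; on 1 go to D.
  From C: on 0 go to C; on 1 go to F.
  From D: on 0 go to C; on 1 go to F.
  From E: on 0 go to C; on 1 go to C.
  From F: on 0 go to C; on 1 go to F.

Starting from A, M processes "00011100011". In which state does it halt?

A --0--> B
B --0--> B
B --0--> B
B --1--> D
D --1--> F
F --1--> F
F --0--> C
C --0--> C
C --0--> C
C --1--> F
F --1--> F

F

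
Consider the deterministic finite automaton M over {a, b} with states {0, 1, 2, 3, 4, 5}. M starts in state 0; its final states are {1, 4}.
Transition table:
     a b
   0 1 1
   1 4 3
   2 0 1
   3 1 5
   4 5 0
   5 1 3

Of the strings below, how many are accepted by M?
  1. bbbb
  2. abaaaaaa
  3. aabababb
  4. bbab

0

bbbb: rejected
abaaaaaa: rejected
aabababb: rejected
bbab: rejected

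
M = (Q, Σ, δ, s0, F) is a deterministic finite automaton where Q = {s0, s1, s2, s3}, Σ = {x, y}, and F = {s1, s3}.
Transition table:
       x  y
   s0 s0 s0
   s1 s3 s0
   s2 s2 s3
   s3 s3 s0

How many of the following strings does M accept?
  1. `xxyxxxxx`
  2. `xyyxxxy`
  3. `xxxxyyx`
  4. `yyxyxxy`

0

`xxyxxxxx`: rejected
`xyyxxxy`: rejected
`xxxxyyx`: rejected
`yyxyxxy`: rejected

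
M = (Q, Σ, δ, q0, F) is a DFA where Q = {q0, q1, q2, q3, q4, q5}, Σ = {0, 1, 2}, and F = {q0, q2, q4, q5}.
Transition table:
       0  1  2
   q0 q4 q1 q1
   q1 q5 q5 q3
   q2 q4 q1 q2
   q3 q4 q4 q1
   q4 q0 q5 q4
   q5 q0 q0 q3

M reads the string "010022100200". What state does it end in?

q4

q0 --0--> q4
q4 --1--> q5
q5 --0--> q0
q0 --0--> q4
q4 --2--> q4
q4 --2--> q4
q4 --1--> q5
q5 --0--> q0
q0 --0--> q4
q4 --2--> q4
q4 --0--> q0
q0 --0--> q4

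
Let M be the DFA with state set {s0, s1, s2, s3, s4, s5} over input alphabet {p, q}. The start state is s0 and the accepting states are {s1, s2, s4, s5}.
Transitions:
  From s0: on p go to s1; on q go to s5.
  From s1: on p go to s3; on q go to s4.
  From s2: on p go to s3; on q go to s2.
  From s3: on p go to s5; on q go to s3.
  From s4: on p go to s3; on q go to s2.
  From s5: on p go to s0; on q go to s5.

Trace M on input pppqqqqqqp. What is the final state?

s0 --p--> s1
s1 --p--> s3
s3 --p--> s5
s5 --q--> s5
s5 --q--> s5
s5 --q--> s5
s5 --q--> s5
s5 --q--> s5
s5 --q--> s5
s5 --p--> s0

s0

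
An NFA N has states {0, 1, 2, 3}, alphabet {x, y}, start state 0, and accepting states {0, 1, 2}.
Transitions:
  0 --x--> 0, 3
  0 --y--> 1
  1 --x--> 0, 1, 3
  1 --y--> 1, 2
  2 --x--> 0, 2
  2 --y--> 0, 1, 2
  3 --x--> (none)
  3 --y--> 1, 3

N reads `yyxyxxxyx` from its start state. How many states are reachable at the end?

Start: {0}
read y: {1}
read y: {1, 2}
read x: {0, 1, 2, 3}
read y: {0, 1, 2, 3}
read x: {0, 1, 2, 3}
read x: {0, 1, 2, 3}
read x: {0, 1, 2, 3}
read y: {0, 1, 2, 3}
read x: {0, 1, 2, 3}
Final reachable set {0, 1, 2, 3} has 4 states.

4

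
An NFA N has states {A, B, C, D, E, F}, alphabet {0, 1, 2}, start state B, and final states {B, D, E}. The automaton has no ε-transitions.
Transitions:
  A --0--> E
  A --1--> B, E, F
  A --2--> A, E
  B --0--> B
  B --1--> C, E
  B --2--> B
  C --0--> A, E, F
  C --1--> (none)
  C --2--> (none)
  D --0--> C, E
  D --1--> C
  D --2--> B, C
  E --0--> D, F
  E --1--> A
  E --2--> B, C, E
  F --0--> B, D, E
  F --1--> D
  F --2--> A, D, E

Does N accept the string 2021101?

rejected

Start: {B}
read 2: {B}
read 0: {B}
read 2: {B}
read 1: {C, E}
read 1: {A}
read 0: {E}
read 1: {A}
Reachable ∩ accepting = {} — empty.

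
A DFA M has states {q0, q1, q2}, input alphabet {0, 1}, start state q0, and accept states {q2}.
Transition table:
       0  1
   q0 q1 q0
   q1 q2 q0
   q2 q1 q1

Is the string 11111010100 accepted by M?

accepted

q0 --1--> q0
q0 --1--> q0
q0 --1--> q0
q0 --1--> q0
q0 --1--> q0
q0 --0--> q1
q1 --1--> q0
q0 --0--> q1
q1 --1--> q0
q0 --0--> q1
q1 --0--> q2
End in state q2, which is an accepting state.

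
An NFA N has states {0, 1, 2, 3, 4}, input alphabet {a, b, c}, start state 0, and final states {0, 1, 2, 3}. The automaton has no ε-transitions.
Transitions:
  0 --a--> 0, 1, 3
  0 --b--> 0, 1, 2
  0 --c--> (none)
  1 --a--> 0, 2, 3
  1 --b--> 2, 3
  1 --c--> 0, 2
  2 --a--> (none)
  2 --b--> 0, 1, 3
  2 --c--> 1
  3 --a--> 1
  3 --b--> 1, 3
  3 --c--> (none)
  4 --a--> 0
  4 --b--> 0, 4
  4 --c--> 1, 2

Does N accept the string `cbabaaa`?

rejected

Start: {0}
read c: {}
The reachable set is empty and stays empty for the remaining 6 symbols.
Reachable ∩ accepting = {} — empty.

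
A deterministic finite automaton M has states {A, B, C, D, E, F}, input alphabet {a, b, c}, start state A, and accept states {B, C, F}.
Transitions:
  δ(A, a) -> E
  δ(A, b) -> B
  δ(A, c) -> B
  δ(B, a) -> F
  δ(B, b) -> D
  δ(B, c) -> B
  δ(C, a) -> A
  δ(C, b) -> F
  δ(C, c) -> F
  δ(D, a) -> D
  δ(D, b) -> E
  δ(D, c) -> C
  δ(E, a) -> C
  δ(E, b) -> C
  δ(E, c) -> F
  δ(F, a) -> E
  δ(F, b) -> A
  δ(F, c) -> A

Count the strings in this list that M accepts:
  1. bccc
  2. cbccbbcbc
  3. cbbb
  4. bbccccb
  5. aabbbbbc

bccc: accepted
cbccbbcbc: accepted
cbbb: accepted
bbccccb: rejected
aabbbbbc: accepted

4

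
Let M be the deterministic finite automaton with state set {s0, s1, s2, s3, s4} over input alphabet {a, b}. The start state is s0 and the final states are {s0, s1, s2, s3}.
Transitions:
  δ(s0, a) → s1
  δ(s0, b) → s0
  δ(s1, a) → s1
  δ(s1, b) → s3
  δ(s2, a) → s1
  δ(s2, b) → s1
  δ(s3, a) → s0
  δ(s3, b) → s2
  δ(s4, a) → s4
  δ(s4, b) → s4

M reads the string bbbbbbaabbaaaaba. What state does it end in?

s0

s0 --b--> s0
s0 --b--> s0
s0 --b--> s0
s0 --b--> s0
s0 --b--> s0
s0 --b--> s0
s0 --a--> s1
s1 --a--> s1
s1 --b--> s3
s3 --b--> s2
s2 --a--> s1
s1 --a--> s1
s1 --a--> s1
s1 --a--> s1
s1 --b--> s3
s3 --a--> s0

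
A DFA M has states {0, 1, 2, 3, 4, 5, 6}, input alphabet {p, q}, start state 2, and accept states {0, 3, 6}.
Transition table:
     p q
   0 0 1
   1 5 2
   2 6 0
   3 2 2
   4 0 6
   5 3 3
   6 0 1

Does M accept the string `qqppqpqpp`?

2 --q--> 0
0 --q--> 1
1 --p--> 5
5 --p--> 3
3 --q--> 2
2 --p--> 6
6 --q--> 1
1 --p--> 5
5 --p--> 3
End in state 3, which is an accepting state.

accepted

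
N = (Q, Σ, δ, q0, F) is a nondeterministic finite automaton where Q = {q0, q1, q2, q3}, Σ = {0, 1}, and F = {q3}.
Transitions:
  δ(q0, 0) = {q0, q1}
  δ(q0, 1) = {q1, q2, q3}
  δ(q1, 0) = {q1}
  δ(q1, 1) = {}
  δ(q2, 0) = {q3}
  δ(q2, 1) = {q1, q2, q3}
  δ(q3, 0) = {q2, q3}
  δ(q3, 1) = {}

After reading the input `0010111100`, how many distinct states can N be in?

Start: {q0}
read 0: {q0, q1}
read 0: {q0, q1}
read 1: {q1, q2, q3}
read 0: {q1, q2, q3}
read 1: {q1, q2, q3}
read 1: {q1, q2, q3}
read 1: {q1, q2, q3}
read 1: {q1, q2, q3}
read 0: {q1, q2, q3}
read 0: {q1, q2, q3}
Final reachable set {q1, q2, q3} has 3 states.

3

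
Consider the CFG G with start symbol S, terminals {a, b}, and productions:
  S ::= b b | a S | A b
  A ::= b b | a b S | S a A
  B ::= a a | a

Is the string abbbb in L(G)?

S ⇒ Ab ⇒ abSb ⇒ abbbb

yes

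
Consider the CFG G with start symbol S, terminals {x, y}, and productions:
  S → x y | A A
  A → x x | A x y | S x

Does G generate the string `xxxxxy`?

S ⇒ AA ⇒ xxA ⇒ xxAxy ⇒ xxxxxy

yes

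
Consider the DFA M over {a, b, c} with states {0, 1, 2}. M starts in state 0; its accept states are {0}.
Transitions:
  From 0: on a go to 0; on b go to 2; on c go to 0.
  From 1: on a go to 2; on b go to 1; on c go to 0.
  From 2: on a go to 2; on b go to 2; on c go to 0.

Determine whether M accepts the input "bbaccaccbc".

accepted

0 --b--> 2
2 --b--> 2
2 --a--> 2
2 --c--> 0
0 --c--> 0
0 --a--> 0
0 --c--> 0
0 --c--> 0
0 --b--> 2
2 --c--> 0
End in state 0, which is an accepting state.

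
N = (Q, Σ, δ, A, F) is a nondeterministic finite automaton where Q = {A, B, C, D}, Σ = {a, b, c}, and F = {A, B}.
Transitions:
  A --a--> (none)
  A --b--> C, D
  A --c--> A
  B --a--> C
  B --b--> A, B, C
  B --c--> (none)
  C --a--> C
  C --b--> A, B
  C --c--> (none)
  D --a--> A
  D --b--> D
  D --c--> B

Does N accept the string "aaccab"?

Start: {A}
read a: {}
The reachable set is empty and stays empty for the remaining 5 symbols.
Reachable ∩ accepting = {} — empty.

rejected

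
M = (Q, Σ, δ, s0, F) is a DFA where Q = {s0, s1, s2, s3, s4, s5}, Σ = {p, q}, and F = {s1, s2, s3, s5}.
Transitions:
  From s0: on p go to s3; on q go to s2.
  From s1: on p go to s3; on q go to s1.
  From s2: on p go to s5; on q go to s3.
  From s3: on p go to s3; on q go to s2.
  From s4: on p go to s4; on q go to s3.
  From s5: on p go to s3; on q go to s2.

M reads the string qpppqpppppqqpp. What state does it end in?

s0 --q--> s2
s2 --p--> s5
s5 --p--> s3
s3 --p--> s3
s3 --q--> s2
s2 --p--> s5
s5 --p--> s3
s3 --p--> s3
s3 --p--> s3
s3 --p--> s3
s3 --q--> s2
s2 --q--> s3
s3 --p--> s3
s3 --p--> s3

s3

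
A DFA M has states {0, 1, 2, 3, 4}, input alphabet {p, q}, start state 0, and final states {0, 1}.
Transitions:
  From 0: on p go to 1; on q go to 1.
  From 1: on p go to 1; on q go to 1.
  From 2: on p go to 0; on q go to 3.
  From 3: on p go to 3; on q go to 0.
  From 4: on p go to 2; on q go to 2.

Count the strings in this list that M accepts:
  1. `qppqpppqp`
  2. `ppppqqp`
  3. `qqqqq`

3

`qppqpppqp`: accepted
`ppppqqp`: accepted
`qqqqq`: accepted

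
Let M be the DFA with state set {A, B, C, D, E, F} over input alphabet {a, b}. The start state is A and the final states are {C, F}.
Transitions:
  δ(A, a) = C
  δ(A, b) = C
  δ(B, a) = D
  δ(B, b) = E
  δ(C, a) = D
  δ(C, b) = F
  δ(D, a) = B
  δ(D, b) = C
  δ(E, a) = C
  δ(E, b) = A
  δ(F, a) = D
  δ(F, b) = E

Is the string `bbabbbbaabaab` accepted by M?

A --b--> C
C --b--> F
F --a--> D
D --b--> C
C --b--> F
F --b--> E
E --b--> A
A --a--> C
C --a--> D
D --b--> C
C --a--> D
D --a--> B
B --b--> E
End in state E, which is not an accepting state.

rejected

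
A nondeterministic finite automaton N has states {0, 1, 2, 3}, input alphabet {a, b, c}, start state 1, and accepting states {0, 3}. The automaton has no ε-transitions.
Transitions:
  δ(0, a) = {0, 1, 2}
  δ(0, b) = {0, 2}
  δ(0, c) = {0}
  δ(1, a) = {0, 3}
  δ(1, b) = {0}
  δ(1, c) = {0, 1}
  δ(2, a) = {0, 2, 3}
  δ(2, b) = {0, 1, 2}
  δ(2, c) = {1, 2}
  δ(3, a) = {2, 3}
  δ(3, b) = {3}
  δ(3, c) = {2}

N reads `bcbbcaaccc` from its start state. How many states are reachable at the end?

Start: {1}
read b: {0}
read c: {0}
read b: {0, 2}
read b: {0, 1, 2}
read c: {0, 1, 2}
read a: {0, 1, 2, 3}
read a: {0, 1, 2, 3}
read c: {0, 1, 2}
read c: {0, 1, 2}
read c: {0, 1, 2}
Final reachable set {0, 1, 2} has 3 states.

3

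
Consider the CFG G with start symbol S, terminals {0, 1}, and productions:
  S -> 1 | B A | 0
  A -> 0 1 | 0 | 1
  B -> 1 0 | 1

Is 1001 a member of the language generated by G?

S ⇒ BA ⇒ 10A ⇒ 1001

yes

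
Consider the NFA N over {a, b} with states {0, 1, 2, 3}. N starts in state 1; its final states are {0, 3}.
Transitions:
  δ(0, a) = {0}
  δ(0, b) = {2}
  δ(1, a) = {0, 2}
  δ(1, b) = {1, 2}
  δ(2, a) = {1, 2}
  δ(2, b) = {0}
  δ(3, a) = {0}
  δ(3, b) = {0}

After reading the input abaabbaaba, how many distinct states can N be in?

Start: {1}
read a: {0, 2}
read b: {0, 2}
read a: {0, 1, 2}
read a: {0, 1, 2}
read b: {0, 1, 2}
read b: {0, 1, 2}
read a: {0, 1, 2}
read a: {0, 1, 2}
read b: {0, 1, 2}
read a: {0, 1, 2}
Final reachable set {0, 1, 2} has 3 states.

3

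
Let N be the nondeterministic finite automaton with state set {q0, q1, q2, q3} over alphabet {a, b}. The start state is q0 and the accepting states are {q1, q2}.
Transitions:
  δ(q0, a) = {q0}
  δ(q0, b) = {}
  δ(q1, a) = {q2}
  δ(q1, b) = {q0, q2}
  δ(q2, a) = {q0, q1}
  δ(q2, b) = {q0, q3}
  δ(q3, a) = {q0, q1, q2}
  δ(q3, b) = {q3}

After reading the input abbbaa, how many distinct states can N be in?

Start: {q0}
read a: {q0}
read b: {}
The reachable set is empty and stays empty for the remaining 4 symbols.
Final reachable set {} has 0 states.

0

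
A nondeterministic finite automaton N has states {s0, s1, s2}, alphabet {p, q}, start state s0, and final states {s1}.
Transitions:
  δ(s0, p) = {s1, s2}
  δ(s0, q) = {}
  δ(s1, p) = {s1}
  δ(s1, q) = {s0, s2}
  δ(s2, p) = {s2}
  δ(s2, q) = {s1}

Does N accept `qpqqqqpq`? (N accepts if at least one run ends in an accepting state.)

rejected

Start: {s0}
read q: {}
The reachable set is empty and stays empty for the remaining 7 symbols.
Reachable ∩ accepting = {} — empty.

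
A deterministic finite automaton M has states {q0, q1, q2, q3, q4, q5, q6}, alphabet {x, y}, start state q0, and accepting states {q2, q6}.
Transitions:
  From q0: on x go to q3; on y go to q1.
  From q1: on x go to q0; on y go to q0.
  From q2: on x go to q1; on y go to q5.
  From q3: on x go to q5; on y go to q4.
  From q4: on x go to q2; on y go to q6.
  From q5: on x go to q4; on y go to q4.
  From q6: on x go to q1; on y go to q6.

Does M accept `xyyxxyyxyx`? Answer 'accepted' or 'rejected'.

q0 --x--> q3
q3 --y--> q4
q4 --y--> q6
q6 --x--> q1
q1 --x--> q0
q0 --y--> q1
q1 --y--> q0
q0 --x--> q3
q3 --y--> q4
q4 --x--> q2
End in state q2, which is an accepting state.

accepted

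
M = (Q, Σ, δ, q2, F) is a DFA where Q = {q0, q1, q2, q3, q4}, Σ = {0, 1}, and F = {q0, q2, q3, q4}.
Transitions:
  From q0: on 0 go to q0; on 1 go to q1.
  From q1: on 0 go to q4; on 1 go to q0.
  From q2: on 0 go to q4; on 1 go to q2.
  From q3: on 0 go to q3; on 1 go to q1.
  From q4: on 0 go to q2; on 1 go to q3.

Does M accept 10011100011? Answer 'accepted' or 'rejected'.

rejected

q2 --1--> q2
q2 --0--> q4
q4 --0--> q2
q2 --1--> q2
q2 --1--> q2
q2 --1--> q2
q2 --0--> q4
q4 --0--> q2
q2 --0--> q4
q4 --1--> q3
q3 --1--> q1
End in state q1, which is not an accepting state.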